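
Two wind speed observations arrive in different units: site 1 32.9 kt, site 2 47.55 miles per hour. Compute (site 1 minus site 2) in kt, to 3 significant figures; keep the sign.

site 2: 47.55 mph = 41.3198 kt.
Difference: 32.9000 − 41.3198 = -8.42 kt.

-8.42 kt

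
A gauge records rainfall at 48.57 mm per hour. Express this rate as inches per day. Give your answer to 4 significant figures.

45.89 in/day

48.57 mm/hour × 0.0393701 in/mm × 24 hour/day = 45.89 in/day.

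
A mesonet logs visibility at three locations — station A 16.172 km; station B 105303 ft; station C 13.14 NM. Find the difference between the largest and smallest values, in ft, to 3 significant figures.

52200 ft

station A: 16.172 km = 53057.74 ft.
station C: 13.14 nmi = 79840.16 ft.
Spread: 105303.00 − 53057.74 = 52200 ft.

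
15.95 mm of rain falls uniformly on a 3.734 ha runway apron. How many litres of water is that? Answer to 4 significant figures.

Area: 3.734 ha = 37340 m².
1 mm over 1 m² is 1 L, so volume = 15.95 × 37340 = 595573 L ≈ 595600 L.

595600 litres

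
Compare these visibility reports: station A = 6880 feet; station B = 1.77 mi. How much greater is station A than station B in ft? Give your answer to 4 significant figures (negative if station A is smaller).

-2466 ft

station B: 1.77 SM = 9345.60 ft.
Difference: 6880.00 − 9345.60 = -2466 ft.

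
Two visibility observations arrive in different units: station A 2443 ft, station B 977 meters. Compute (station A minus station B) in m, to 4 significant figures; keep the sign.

station A: 2443 ft = 744.626 m.
Difference: 744.626 − 977.000 = -232.4 m.

-232.4 m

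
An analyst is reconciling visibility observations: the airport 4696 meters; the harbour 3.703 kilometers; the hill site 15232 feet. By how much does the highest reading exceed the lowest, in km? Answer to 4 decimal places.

the airport: 4696 m = 4.696000 km.
the hill site: 15232 ft = 4.642714 km.
Spread: 4.696000 − 3.703000 = 0.9930 km.

0.9930 km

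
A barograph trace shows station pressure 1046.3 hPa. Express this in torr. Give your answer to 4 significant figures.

1 hPa = 0.750062 mmHg, so 1046.3 × 0.750062 = 784.8 mmHg.

784.8 mmHg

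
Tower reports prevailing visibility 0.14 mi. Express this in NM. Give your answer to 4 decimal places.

0.1217 nmi

1 SM = 0.868976 nmi, so 0.14 × 0.868976 = 0.1217 nmi.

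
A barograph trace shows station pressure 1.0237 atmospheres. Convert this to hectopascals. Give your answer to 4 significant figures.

1 atm = 1013.25 hPa, so 1.0237 × 1013.25 = 1037 hPa.

1037 hPa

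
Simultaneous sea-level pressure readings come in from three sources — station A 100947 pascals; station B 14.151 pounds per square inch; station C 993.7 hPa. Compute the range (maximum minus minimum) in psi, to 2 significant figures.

station A: 100947 Pa = 14.6411 psi.
station C: 993.7 hPa = 14.4124 psi.
Spread: 14.6411 − 14.1510 = 0.49 psi.

0.49 psi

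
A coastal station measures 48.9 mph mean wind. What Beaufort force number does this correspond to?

48.9 mph = 21.9 m/s, which is Beaufort 9 (strong gale, 20.8–24.4 m/s).

Beaufort force 9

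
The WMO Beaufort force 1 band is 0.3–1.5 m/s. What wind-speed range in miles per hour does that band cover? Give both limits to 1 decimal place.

0.3–1.5 m/s × 2.237 = 0.7–3.4 mph.

0.7 to 3.4 mph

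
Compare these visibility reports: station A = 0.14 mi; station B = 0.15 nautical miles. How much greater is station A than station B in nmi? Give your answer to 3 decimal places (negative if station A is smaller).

station A: 0.14 SM = 0.12166 nmi.
Difference: 0.12166 − 0.15000 = -0.028 nmi.

-0.028 nmi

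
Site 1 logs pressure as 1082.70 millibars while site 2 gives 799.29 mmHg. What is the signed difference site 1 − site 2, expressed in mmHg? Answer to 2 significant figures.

site 1: 1082.70 mb = 812.09 mmHg.
Difference: 812.09 − 799.29 = 13 mmHg.

13 mmHg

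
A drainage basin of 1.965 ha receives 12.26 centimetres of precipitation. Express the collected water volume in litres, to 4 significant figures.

2409000 litres

Depth: 12.26 cm × 10 = 122.6 mm.
Area: 1.965 ha = 19650 m².
1 mm over 1 m² is 1 L, so volume = 122.6 × 19650 = 2409090 L ≈ 2409000 L.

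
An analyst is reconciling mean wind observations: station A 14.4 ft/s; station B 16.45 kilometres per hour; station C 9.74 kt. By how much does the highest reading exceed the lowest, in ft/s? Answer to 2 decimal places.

2.04 ft/s

station B: 16.45 km/h = 14.9916 ft/s.
station C: 9.74 kt = 16.4393 ft/s.
Spread: 16.4393 − 14.4000 = 2.04 ft/s.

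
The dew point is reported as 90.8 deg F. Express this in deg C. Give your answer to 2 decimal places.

°C = (°F − 32) × 5/9 = (90.8 − 32) / 1.8 = 32.67 °C.

32.67 °C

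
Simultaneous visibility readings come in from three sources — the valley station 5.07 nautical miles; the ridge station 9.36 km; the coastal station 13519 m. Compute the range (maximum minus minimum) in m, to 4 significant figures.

4159 m

the valley station: 5.07 nmi = 9389.64 m.
the ridge station: 9.36 km = 9360.00 m.
Spread: 13519.00 − 9360.00 = 4159 m.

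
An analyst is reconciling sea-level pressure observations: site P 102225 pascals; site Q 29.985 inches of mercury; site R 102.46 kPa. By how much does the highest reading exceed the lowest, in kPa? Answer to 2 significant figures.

0.92 kPa

site P: 102225 Pa = 102.2250 kPa.
site Q: 29.985 inHg = 101.5409 kPa.
Spread: 102.4600 − 101.5409 = 0.92 kPa.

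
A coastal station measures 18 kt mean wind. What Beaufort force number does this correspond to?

Beaufort force 5

18 kt lies in the Beaufort 5 band (fresh breeze, 17–21 kt).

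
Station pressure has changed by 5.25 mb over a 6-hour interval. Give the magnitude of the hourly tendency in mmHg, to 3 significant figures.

0.656 mmHg per hour

5.25 mb / 6 h × 0.750062 mmHg/mb = 0.656 mmHg/h.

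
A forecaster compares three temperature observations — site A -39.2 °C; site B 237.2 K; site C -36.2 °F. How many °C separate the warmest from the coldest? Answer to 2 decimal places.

3.25 °C

site B: 237.2 K = -35.950 °C.
site C: -36.2 °F = -37.889 °C.
Spread: (-35.950) − (-39.200) = 3.250 °C.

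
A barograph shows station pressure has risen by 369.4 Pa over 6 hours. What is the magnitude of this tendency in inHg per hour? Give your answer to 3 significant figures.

0.0182 inHg per hour

369.4 Pa / 6 h × 0.0002953 inHg/Pa = 0.0182 inHg/h.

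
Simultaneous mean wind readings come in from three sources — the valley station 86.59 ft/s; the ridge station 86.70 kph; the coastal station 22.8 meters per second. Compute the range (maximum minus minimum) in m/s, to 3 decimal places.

3.593 m/s

the valley station: 86.59 ft/s = 26.39263 m/s.
the ridge station: 86.70 km/h = 24.08333 m/s.
Spread: 26.39263 − 22.80000 = 3.593 m/s.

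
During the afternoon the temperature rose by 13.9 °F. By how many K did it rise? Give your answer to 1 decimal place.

Converting a difference, only the 9/5 scale factor applies: ΔK = 13.9 × 0.5556 = 7.7 K.

7.7 K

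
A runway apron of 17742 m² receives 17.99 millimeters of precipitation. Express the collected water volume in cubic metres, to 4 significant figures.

1 mm over 1 m² is 1 L, so volume = 17.99 × 17742 = 319178.58 L = 319.2 m³.

319.2 cubic metres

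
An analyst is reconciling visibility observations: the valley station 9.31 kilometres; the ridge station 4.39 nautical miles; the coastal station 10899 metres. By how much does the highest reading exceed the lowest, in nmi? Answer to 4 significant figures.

1.495 nmi

the valley station: 9.31 km = 5.02700 nmi.
the coastal station: 10899 m = 5.88499 nmi.
Spread: 5.88499 − 4.39000 = 1.495 nmi.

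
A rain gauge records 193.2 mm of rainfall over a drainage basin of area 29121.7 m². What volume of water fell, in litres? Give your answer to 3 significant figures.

5630000 litres

1 mm over 1 m² is 1 L, so volume = 193.2 × 29121.7 = 5626312.4 L ≈ 5630000 L.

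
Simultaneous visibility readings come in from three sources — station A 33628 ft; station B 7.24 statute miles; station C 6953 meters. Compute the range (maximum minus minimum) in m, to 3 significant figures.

4700 m

station A: 33628 ft = 10249.81 m.
station B: 7.24 SM = 11651.65 m.
Spread: 11651.65 − 6953.00 = 4700 m.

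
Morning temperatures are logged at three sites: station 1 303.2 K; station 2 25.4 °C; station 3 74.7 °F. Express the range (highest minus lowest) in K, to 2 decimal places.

6.33 K

station 1: 303.2 K = 30.050 °C.
station 3: 74.7 °F = 23.722 °C.
Spread: 30.050 − 23.722 = 6.328 °C.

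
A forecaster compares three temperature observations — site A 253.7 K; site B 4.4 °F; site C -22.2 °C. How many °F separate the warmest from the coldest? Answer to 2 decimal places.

12.36 °F

site A: 253.7 K = -19.450 °C.
site B: 4.4 °F = -15.333 °C.
Spread: (-15.333) − (-22.200) = 6.867 °C = 12.36 °F.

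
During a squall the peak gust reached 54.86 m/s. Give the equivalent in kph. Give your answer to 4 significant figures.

1 m/s = 3.6 km/h, so 54.86 × 3.6 = 197.5 km/h.

197.5 km/h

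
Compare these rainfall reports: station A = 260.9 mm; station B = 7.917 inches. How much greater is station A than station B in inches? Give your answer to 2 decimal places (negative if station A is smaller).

2.35 in

station A: 260.9 mm = 10.2717 in.
Difference: 10.2717 − 7.9170 = 2.35 in.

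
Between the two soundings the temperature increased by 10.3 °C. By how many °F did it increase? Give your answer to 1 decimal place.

Converting a difference, only the 9/5 scale factor applies: Δ°F = 10.3 × 1.8 = 18.5 °F.

18.5 °F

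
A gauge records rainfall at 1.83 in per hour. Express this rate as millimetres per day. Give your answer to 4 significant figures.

1.83 in/hour × 25.4 mm/in × 24 hour/day = 1116 mm/day.

1116 mm/day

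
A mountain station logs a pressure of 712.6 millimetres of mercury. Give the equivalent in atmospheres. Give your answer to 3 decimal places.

1 mmHg = 0.00131579 atm, so 712.6 × 0.00131579 = 0.938 atm.

0.938 atm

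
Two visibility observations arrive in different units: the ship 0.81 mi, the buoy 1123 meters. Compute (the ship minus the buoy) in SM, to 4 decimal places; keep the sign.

the buoy: 1123 m = 0.697800 SM.
Difference: 0.810000 − 0.697800 = 0.1122 SM.

0.1122 SM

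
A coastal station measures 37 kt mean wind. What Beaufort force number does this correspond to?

37 kt lies in the Beaufort 8 band (gale, 34–40 kt).

Beaufort force 8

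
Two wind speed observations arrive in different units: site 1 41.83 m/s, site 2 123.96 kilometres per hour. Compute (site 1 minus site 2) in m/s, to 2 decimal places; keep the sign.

site 2: 123.96 km/h = 34.4333 m/s.
Difference: 41.8300 − 34.4333 = 7.40 m/s.

7.40 m/s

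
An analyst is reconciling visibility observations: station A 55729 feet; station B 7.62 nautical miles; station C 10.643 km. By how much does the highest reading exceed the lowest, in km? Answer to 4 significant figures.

station A: 55729 ft = 16.98620 km.
station B: 7.62 nmi = 14.11224 km.
Spread: 16.98620 − 10.64300 = 6.343 km.

6.343 km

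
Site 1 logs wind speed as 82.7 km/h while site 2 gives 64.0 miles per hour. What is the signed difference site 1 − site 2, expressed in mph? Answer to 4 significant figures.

-12.61 mph

site 1: 82.7 km/h = 51.3874 mph.
Difference: 51.3874 − 64.0000 = -12.61 mph.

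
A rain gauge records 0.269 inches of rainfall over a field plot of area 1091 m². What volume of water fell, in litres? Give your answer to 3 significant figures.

7450 litres

Depth: 0.269 in × 25.4 = 6.8326 mm.
1 mm over 1 m² is 1 L, so volume = 6.8326 × 1091 = 7454.3666 L ≈ 7450 L.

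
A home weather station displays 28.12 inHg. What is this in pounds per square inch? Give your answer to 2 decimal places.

1 inHg = 0.491154 psi, so 28.12 × 0.491154 = 13.81 psi.

13.81 psi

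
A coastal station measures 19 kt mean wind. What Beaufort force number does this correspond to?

Beaufort force 5

19 kt lies in the Beaufort 5 band (fresh breeze, 17–21 kt).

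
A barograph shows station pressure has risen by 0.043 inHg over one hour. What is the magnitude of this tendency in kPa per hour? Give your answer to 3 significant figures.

0.146 kPa per hour

0.043 inHg / 1 h × 3.38639 kPa/inHg = 0.146 kPa/h.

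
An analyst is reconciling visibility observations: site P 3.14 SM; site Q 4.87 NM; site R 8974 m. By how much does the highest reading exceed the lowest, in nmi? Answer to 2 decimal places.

2.14 nmi

site P: 3.14 SM = 2.7286 nmi.
site R: 8974 m = 4.8456 nmi.
Spread: 4.8700 − 2.7286 = 2.14 nmi.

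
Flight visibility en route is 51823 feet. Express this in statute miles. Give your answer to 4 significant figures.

9.815 SM

1 ft = 0.000189394 SM, so 51823 × 0.000189394 = 9.815 SM.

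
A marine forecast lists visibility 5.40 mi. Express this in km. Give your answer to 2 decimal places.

1 SM = 1.60934 km, so 5.40 × 1.60934 = 8.69 km.

8.69 km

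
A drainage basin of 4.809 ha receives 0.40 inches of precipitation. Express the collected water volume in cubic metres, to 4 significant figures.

Depth: 0.40 in × 25.4 = 10.16 mm.
Area: 4.809 ha = 48090 m².
1 mm over 1 m² is 1 L, so volume = 10.16 × 48090 = 488594.4 L = 488.6 m³.

488.6 cubic metres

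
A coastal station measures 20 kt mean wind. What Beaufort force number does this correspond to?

20 kt lies in the Beaufort 5 band (fresh breeze, 17–21 kt).

Beaufort force 5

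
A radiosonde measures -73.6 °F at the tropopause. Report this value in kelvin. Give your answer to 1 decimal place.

214.5 K

First to °C: -58.67 °C.
Then to K: 214.5 K.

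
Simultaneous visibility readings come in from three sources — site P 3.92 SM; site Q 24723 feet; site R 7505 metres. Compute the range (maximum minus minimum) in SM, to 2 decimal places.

0.76 SM

site Q: 24723 ft = 4.6824 SM.
site R: 7505 m = 4.6634 SM.
Spread: 4.6824 − 3.9200 = 0.76 SM.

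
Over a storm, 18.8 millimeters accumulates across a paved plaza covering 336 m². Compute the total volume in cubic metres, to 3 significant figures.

1 mm over 1 m² is 1 L, so volume = 18.8 × 336 = 6316.8 L = 6.32 m³.

6.32 cubic metres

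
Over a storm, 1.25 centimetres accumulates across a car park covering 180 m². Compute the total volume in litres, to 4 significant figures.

2250 litres

Depth: 1.25 cm × 10 = 12.5 mm.
1 mm over 1 m² is 1 L, so volume = 12.5 × 180 = 2250 L.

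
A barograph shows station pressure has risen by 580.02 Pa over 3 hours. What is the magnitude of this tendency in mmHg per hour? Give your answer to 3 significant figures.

580.02 Pa / 3 h × 0.00750062 mmHg/Pa = 1.45 mmHg/h.

1.45 mmHg per hour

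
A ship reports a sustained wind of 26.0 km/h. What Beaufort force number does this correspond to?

Beaufort force 4

26.0 km/h = 7.2 m/s, which is Beaufort 4 (moderate breeze, 5.5–7.9 m/s).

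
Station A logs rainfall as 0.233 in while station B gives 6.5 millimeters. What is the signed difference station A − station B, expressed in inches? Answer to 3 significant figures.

-0.0229 in

station B: 6.5 mm = 0.255906 in.
Difference: 0.233000 − 0.255906 = -0.0229 in.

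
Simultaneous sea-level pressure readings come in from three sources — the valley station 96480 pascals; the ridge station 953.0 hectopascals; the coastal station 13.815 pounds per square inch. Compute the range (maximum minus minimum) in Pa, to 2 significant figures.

the ridge station: 953.0 hPa = 95300.00 Pa.
the coastal station: 13.815 psi = 95251.07 Pa.
Spread: 96480.00 − 95251.07 = 1200 Pa.

1200 Pa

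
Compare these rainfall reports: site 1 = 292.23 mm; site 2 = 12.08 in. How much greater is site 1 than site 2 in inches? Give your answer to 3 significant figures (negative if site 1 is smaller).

-0.575 in

site 1: 292.23 mm = 11.50512 in.
Difference: 11.50512 − 12.08000 = -0.575 in.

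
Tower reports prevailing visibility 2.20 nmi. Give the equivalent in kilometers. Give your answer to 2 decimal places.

4.07 km

1 nmi = 1.852 km, so 2.20 × 1.852 = 4.07 km.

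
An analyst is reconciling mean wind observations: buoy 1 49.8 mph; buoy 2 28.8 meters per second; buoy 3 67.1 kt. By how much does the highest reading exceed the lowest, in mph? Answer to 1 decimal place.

buoy 2: 28.8 m/s = 64.424 mph.
buoy 3: 67.1 kt = 77.217 mph.
Spread: 77.217 − 49.800 = 27.4 mph.

27.4 mph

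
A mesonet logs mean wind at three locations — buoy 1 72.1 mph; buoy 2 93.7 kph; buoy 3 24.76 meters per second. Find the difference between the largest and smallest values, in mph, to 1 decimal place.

buoy 2: 93.7 km/h = 58.222 mph.
buoy 3: 24.76 m/s = 55.387 mph.
Spread: 72.100 − 55.387 = 16.7 mph.

16.7 mph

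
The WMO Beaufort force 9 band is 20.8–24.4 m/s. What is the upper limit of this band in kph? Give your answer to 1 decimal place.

87.8 km/h

20.8–24.4 m/s × 3.6 = 74.9–87.8 km/h.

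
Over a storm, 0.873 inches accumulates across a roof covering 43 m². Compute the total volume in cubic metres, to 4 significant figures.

Depth: 0.873 in × 25.4 = 22.1742 mm.
1 mm over 1 m² is 1 L, so volume = 22.1742 × 43 = 953.4906 L = 0.9535 m³.

0.9535 cubic metres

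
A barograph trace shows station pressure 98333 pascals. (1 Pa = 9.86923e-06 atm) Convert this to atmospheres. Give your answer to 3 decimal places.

0.970 atm

1 Pa = 9.86923e-06 atm, so 98333 × 9.86923e-06 = 0.970 atm.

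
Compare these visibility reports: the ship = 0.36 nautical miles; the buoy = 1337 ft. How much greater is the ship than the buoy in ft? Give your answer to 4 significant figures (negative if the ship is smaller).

the ship: 0.36 nmi = 2187.402 ft.
Difference: 2187.402 − 1337.000 = 850.4 ft.

850.4 ft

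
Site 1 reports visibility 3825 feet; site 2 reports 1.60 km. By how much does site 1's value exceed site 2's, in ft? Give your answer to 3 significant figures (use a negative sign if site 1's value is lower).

site 2: 1.60 km = 5249.34 ft.
Difference: 3825.00 − 5249.34 = -1420 ft.

-1420 ft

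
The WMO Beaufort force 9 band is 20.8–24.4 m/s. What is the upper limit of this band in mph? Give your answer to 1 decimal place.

54.6 mph

20.8–24.4 m/s × 2.237 = 46.5–54.6 mph.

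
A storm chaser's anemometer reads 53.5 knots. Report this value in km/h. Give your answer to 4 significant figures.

99.08 km/h

1 kt = 1.852 km/h, so 53.5 × 1.852 = 99.08 km/h.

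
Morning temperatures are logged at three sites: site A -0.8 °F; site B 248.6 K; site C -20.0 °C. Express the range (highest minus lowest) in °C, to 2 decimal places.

6.33 °C

site A: -0.8 °F = -18.222 °C.
site B: 248.6 K = -24.550 °C.
Spread: (-18.222) − (-24.550) = 6.328 °C.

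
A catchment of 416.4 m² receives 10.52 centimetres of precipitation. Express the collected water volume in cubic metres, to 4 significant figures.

Depth: 10.52 cm × 10 = 105.2 mm.
1 mm over 1 m² is 1 L, so volume = 105.2 × 416.4 = 43805.28 L = 43.81 m³.

43.81 cubic metres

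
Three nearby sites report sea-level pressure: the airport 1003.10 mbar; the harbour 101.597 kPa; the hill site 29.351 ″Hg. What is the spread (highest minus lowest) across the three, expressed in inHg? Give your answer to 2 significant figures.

the airport: 1003.10 mb = 29.6215 inHg.
the harbour: 101.597 kPa = 30.0016 inHg.
Spread: 30.0016 − 29.3510 = 0.65 inHg.

0.65 inHg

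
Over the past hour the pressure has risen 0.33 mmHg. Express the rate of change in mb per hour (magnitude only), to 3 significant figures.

0.33 mmHg / 1 h × 1.33322 mb/mmHg = 0.440 mb/h.

0.440 mb per hour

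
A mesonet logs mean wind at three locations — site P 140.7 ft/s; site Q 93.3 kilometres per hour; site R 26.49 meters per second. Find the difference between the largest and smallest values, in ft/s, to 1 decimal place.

site Q: 93.3 km/h = 85.028 ft/s.
site R: 26.49 m/s = 86.909 ft/s.
Spread: 140.700 − 85.028 = 55.7 ft/s.

55.7 ft/s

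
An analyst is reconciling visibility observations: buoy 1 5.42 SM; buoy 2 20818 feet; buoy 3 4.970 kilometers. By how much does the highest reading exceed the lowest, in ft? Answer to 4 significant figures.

buoy 1: 5.42 SM = 28617.60 ft.
buoy 3: 4.970 km = 16305.77 ft.
Spread: 28617.60 − 16305.77 = 12310 ft.

12310 ft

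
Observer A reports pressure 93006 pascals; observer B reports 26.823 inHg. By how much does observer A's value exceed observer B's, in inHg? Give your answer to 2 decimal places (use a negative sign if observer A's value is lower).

observer A: 93006 Pa = 27.4647 inHg.
Difference: 27.4647 − 26.8230 = 0.64 inHg.

0.64 inHg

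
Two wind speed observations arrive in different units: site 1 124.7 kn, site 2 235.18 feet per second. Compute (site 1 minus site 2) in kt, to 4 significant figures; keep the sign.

site 2: 235.18 ft/s = 139.3403 kt.
Difference: 124.7000 − 139.3403 = -14.64 kt.

-14.64 kt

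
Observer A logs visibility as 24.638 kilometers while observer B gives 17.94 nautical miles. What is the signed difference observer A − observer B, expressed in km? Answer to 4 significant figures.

observer B: 17.94 nmi = 33.22488 km.
Difference: 24.63800 − 33.22488 = -8.587 km.

-8.587 km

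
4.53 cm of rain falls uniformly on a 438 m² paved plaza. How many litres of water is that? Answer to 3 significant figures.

19800 litres

Depth: 4.53 cm × 10 = 45.3 mm.
1 mm over 1 m² is 1 L, so volume = 45.3 × 438 = 19841.4 L ≈ 19800 L.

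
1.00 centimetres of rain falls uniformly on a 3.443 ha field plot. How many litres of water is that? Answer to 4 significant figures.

Depth: 1.00 cm × 10 = 10 mm.
Area: 3.443 ha = 34430 m².
1 mm over 1 m² is 1 L, so volume = 10 × 34430 = 344300 L.

344300 litres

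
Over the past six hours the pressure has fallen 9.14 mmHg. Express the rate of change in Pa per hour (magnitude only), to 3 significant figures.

203 Pa per hour

9.14 mmHg / 6 h × 133.322 Pa/mmHg = 203 Pa/h.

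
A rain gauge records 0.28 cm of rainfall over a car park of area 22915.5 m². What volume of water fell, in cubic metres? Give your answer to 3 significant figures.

64.2 cubic metres

Depth: 0.28 cm × 10 = 2.8 mm.
1 mm over 1 m² is 1 L, so volume = 2.8 × 22915.5 = 64163.4 L = 64.2 m³.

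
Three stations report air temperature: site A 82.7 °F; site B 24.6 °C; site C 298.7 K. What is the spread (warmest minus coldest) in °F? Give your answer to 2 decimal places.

6.42 °F

site A: 82.7 °F = 28.167 °C.
site C: 298.7 K = 25.550 °C.
Spread: 28.167 − 24.600 = 3.567 °C = 6.42 °F.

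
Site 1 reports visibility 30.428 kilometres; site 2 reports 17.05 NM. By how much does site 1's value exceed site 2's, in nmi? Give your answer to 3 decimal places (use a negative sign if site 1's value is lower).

-0.620 nmi

site 1: 30.428 km = 16.42981 nmi.
Difference: 16.42981 − 17.05000 = -0.620 nmi.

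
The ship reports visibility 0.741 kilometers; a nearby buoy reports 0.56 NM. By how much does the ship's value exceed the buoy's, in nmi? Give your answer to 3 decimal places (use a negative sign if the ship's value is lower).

the ship: 0.741 km = 0.40011 nmi.
Difference: 0.40011 − 0.56000 = -0.160 nmi.

-0.160 nmi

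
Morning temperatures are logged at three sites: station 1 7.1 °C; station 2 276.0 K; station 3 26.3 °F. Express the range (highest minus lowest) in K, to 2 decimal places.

station 2: 276.0 K = 2.850 °C.
station 3: 26.3 °F = -3.167 °C.
Spread: 7.100 − (-3.167) = 10.267 °C.

10.27 K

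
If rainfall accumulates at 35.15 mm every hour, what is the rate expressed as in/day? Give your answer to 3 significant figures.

35.15 mm/hour × 0.0393701 in/mm × 24 hour/day = 33.2 in/day.

33.2 in/day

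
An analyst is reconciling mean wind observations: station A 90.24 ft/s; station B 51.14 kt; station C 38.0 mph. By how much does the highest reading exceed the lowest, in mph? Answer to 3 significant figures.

23.5 mph

station A: 90.24 ft/s = 61.527 mph.
station B: 51.14 kt = 58.851 mph.
Spread: 61.527 − 38.000 = 23.5 mph.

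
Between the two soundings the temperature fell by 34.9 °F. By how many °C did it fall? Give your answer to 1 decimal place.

A change of 1 °C equals a change of 1.8 °F: Δ°C = 34.9 × 0.5556 = 19.4 °C.

19.4 °C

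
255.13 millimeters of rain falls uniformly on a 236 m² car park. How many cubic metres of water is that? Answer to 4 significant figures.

60.21 cubic metres

1 mm over 1 m² is 1 L, so volume = 255.13 × 236 = 60210.68 L = 60.21 m³.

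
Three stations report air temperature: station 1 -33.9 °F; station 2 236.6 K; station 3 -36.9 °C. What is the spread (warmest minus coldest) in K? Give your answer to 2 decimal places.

0.35 K

station 1: -33.9 °F = -36.611 °C.
station 2: 236.6 K = -36.550 °C.
Spread: (-36.550) − (-36.900) = 0.350 °C.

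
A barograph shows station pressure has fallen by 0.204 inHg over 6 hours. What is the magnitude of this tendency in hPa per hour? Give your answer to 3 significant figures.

0.204 inHg / 6 h × 33.8639 hPa/inHg = 1.15 hPa/h.

1.15 hPa per hour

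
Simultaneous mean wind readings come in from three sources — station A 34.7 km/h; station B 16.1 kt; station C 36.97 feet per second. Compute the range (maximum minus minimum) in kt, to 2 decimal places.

station A: 34.7 km/h = 18.7365 kt.
station C: 36.97 ft/s = 21.9041 kt.
Spread: 21.9041 − 16.1000 = 5.80 kt.

5.80 kt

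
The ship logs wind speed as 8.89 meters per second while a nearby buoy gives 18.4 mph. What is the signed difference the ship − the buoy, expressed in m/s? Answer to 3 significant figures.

the buoy: 18.4 mph = 8.22554 m/s.
Difference: 8.89000 − 8.22554 = 0.664 m/s.

0.664 m/s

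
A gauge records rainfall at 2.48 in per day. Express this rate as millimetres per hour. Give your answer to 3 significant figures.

2.62 mm/hour

2.48 in/day × 25.4 mm/in × 0.0416667 day/hour = 2.62 mm/hour.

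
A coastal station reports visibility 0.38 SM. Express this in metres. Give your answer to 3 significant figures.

1 SM = 1609.34 m, so 0.38 × 1609.34 = 612 m.

612 m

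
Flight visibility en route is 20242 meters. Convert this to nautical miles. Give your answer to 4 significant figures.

10.93 nmi

1 m = 0.000539957 nmi, so 20242 × 0.000539957 = 10.93 nmi.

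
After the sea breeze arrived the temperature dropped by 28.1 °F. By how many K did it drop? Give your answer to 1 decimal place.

Converting a difference, only the 9/5 scale factor applies: ΔK = 28.1 × 0.5556 = 15.6 K.

15.6 K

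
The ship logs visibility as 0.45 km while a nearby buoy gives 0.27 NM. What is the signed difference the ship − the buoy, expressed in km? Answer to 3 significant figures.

the buoy: 0.27 nmi = 0.500040 km.
Difference: 0.450000 − 0.500040 = -0.0500 km.

-0.0500 km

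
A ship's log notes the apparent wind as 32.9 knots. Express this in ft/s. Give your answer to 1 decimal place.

1 kt = 1.68781 ft/s, so 32.9 × 1.68781 = 55.5 ft/s.

55.5 ft/s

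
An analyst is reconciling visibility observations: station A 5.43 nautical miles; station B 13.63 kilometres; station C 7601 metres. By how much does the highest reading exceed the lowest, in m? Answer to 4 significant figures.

station A: 5.43 nmi = 10056.36 m.
station B: 13.63 km = 13630.00 m.
Spread: 13630.00 − 7601.00 = 6029 m.

6029 m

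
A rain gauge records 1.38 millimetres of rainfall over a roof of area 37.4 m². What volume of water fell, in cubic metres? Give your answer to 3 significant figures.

1 mm over 1 m² is 1 L, so volume = 1.38 × 37.4 = 51.612 L = 0.0516 m³.

0.0516 cubic metres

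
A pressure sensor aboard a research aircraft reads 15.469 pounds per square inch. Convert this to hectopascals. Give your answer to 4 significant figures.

1 psi = 68.9476 hPa, so 15.469 × 68.9476 = 1067 hPa.

1067 hPa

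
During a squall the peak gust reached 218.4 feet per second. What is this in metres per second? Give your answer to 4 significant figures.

66.57 m/s

1 ft/s = 0.3048 m/s, so 218.4 × 0.3048 = 66.57 m/s.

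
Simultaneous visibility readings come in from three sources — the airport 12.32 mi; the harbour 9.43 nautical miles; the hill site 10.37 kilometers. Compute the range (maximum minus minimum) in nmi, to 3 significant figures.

5.11 nmi

the airport: 12.32 SM = 10.7058 nmi.
the hill site: 10.37 km = 5.5994 nmi.
Spread: 10.7058 − 5.5994 = 5.11 nmi.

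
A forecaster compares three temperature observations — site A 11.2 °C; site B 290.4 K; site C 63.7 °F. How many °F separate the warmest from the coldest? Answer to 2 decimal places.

11.54 °F

site B: 290.4 K = 17.250 °C.
site C: 63.7 °F = 17.611 °C.
Spread: 17.611 − 11.200 = 6.411 °C = 11.54 °F.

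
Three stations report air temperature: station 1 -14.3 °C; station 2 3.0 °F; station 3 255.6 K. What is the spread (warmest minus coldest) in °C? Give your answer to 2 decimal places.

station 2: 3.0 °F = -16.111 °C.
station 3: 255.6 K = -17.550 °C.
Spread: (-14.300) − (-17.550) = 3.250 °C.

3.25 °C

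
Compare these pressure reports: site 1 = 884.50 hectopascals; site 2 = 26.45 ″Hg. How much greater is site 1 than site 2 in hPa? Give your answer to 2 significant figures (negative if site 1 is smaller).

site 2: 26.45 inHg = 895.70 hPa.
Difference: 884.50 − 895.70 = -11 hPa.

-11 hPa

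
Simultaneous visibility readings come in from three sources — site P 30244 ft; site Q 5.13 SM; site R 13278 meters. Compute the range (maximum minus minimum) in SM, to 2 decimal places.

site P: 30244 ft = 5.7280 SM.
site R: 13278 m = 8.2506 SM.
Spread: 8.2506 − 5.1300 = 3.12 SM.

3.12 SM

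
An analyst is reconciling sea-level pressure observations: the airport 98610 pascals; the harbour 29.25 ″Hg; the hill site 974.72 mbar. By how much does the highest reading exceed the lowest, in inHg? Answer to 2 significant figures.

the airport: 98610 Pa = 29.1195 inHg.
the hill site: 974.72 mb = 28.7835 inHg.
Spread: 29.2500 − 28.7835 = 0.47 inHg.

0.47 inHg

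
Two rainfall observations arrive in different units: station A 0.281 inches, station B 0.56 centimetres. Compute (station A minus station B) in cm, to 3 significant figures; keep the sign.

0.154 cm

station A: 0.281 in = 0.71374 cm.
Difference: 0.71374 − 0.56000 = 0.154 cm.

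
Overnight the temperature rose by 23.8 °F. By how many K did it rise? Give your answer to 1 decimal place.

For a temperature change the 32° offset cancels: ΔK = 23.8 × 0.5556 = 13.2 K.

13.2 K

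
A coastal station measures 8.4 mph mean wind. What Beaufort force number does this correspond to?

Beaufort force 3

8.4 mph = 3.8 m/s, which is Beaufort 3 (gentle breeze, 3.4–5.4 m/s).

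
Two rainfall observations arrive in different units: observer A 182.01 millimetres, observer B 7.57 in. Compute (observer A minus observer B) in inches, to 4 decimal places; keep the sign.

observer A: 182.01 mm = 7.165748 in.
Difference: 7.165748 − 7.570000 = -0.4043 in.

-0.4043 in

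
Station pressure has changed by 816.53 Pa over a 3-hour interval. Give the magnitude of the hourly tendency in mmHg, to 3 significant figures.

816.53 Pa / 3 h × 0.00750062 mmHg/Pa = 2.04 mmHg/h.

2.04 mmHg per hour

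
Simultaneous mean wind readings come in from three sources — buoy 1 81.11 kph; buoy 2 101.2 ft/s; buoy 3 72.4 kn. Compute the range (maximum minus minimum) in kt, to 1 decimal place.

buoy 1: 81.11 km/h = 43.796 kt.
buoy 2: 101.2 ft/s = 59.959 kt.
Spread: 72.400 − 43.796 = 28.6 kt.

28.6 kt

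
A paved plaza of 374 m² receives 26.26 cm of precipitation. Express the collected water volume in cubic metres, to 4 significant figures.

Depth: 26.26 cm × 10 = 262.6 mm.
1 mm over 1 m² is 1 L, so volume = 262.6 × 374 = 98212.4 L = 98.21 m³.

98.21 cubic metres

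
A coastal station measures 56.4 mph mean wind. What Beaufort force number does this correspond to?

56.4 mph = 25.2 m/s, which is Beaufort 10 (storm, 24.5–28.4 m/s).

Beaufort force 10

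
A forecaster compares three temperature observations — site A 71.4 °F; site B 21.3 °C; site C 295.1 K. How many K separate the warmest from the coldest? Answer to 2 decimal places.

site A: 71.4 °F = 21.889 °C.
site C: 295.1 K = 21.950 °C.
Spread: 21.950 − 21.300 = 0.650 °C.

0.65 K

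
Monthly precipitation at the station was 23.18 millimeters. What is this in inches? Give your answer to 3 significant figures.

0.913 in

1 mm = 0.0393701 in, so 23.18 × 0.0393701 = 0.913 in.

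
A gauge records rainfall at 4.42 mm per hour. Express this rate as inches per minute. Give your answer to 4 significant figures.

0.002900 in/minute

4.42 mm/hour × 0.0393701 in/mm × 0.0166667 hour/minute = 0.002900 in/minute.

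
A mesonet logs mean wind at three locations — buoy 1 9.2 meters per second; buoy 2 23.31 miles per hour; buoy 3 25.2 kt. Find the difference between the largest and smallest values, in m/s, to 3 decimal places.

3.764 m/s

buoy 2: 23.31 mph = 10.42050 m/s.
buoy 3: 25.2 kt = 12.96400 m/s.
Spread: 12.96400 − 9.20000 = 3.764 m/s.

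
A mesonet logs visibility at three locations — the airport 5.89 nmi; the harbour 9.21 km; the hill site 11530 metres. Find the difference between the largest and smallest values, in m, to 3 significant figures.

2320 m

the airport: 5.89 nmi = 10908.28 m.
the harbour: 9.21 km = 9210.00 m.
Spread: 11530.00 − 9210.00 = 2320 m.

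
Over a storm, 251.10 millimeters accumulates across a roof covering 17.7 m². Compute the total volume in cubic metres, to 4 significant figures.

4.444 cubic metres

1 mm over 1 m² is 1 L, so volume = 251.1 × 17.7 = 4444.47 L = 4.444 m³.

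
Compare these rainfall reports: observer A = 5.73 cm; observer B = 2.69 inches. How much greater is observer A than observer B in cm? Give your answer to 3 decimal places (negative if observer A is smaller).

-1.103 cm

observer B: 2.69 in = 6.83260 cm.
Difference: 5.73000 − 6.83260 = -1.103 cm.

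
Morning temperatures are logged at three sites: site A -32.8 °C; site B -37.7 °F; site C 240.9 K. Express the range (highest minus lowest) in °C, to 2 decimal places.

6.47 °C

site B: -37.7 °F = -38.722 °C.
site C: 240.9 K = -32.250 °C.
Spread: (-32.250) − (-38.722) = 6.472 °C.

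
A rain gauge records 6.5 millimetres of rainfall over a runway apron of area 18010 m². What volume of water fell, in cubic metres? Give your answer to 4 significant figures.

1 mm over 1 m² is 1 L, so volume = 6.5 × 18010 = 117065 L = 117.1 m³.

117.1 cubic metres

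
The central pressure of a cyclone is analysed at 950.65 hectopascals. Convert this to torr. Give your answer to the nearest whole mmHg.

1 hPa = 0.750062 mmHg, so 950.65 × 0.750062 = 713 mmHg.

713 mmHg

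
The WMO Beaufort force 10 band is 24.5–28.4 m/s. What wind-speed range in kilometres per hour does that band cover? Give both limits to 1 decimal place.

24.5–28.4 m/s × 3.6 = 88.2–102.2 km/h.

88.2 to 102.2 km/h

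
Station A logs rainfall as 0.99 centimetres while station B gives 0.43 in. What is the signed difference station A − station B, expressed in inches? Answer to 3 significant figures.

station A: 0.99 cm = 0.389764 in.
Difference: 0.389764 − 0.430000 = -0.0402 in.

-0.0402 in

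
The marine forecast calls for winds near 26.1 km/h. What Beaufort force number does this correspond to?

26.1 km/h = 7.3 m/s, which is Beaufort 4 (moderate breeze, 5.5–7.9 m/s).

Beaufort force 4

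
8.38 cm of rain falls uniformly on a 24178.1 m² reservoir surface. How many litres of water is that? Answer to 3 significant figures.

2030000 litres

Depth: 8.38 cm × 10 = 83.8 mm.
1 mm over 1 m² is 1 L, so volume = 83.8 × 24178.1 = 2026124.8 L ≈ 2030000 L.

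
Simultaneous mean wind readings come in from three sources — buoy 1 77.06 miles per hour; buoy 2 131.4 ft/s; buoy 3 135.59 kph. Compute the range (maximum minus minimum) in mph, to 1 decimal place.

buoy 2: 131.4 ft/s = 89.591 mph.
buoy 3: 135.59 km/h = 84.252 mph.
Spread: 89.591 − 77.060 = 12.5 mph.

12.5 mph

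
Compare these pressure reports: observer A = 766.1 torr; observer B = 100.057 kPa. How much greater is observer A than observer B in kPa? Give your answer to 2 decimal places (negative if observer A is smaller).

2.08 kPa

observer A: 766.1 mmHg = 102.1383 kPa.
Difference: 102.1383 − 100.0570 = 2.08 kPa.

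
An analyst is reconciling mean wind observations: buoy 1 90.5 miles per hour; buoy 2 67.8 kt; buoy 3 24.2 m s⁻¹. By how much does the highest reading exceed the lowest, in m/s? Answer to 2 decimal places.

16.26 m/s

buoy 1: 90.5 mph = 40.4571 m/s.
buoy 2: 67.8 kt = 34.8793 m/s.
Spread: 40.4571 − 24.2000 = 16.26 m/s.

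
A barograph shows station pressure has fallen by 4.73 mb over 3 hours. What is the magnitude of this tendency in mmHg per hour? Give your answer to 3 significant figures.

1.18 mmHg per hour

4.73 mb / 3 h × 0.750062 mmHg/mb = 1.18 mmHg/h.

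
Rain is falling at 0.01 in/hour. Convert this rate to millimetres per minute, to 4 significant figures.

0.01 in/hour × 25.4 mm/in × 0.0166667 hour/minute = 0.004233 mm/minute.

0.004233 mm/minute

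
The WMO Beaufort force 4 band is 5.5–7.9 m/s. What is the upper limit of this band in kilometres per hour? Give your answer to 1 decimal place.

5.5–7.9 m/s × 3.6 = 19.8–28.4 km/h.

28.4 km/h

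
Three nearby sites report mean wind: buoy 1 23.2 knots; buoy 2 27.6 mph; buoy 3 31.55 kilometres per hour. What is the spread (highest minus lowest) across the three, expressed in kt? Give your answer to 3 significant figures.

buoy 2: 27.6 mph = 23.9837 kt.
buoy 3: 31.55 km/h = 17.0356 kt.
Spread: 23.9837 − 17.0356 = 6.95 kt.

6.95 kt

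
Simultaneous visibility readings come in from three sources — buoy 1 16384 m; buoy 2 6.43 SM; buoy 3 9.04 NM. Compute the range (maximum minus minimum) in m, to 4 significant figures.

6394 m

buoy 2: 6.43 SM = 10348.08 m.
buoy 3: 9.04 nmi = 16742.08 m.
Spread: 16742.08 − 10348.08 = 6394 m.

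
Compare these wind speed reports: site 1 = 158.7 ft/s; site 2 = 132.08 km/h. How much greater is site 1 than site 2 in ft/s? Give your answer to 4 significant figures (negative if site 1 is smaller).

38.33 ft/s

site 2: 132.08 km/h = 120.3704 ft/s.
Difference: 158.7000 − 120.3704 = 38.33 ft/s.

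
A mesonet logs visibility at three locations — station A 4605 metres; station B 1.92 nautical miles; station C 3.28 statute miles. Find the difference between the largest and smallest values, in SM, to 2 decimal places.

station A: 4605 m = 2.8614 SM.
station B: 1.92 nmi = 2.2095 SM.
Spread: 3.2800 − 2.2095 = 1.07 SM.

1.07 SM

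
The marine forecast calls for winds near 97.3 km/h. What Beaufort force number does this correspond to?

Beaufort force 10

97.3 km/h = 27.0 m/s, which is Beaufort 10 (storm, 24.5–28.4 m/s).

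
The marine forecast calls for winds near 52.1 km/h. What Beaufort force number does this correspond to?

Beaufort force 7

52.1 km/h = 14.5 m/s, which is Beaufort 7 (near gale, 13.9–17.1 m/s).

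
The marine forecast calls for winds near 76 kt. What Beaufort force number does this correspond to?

76 kt lies in the Beaufort 12 band (hurricane force, ≥64 kt).

Beaufort force 12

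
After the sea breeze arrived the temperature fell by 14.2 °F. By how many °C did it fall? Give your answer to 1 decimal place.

7.9 °C

Converting a difference, only the 9/5 scale factor applies: Δ°C = 14.2 × 0.5556 = 7.9 °C.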